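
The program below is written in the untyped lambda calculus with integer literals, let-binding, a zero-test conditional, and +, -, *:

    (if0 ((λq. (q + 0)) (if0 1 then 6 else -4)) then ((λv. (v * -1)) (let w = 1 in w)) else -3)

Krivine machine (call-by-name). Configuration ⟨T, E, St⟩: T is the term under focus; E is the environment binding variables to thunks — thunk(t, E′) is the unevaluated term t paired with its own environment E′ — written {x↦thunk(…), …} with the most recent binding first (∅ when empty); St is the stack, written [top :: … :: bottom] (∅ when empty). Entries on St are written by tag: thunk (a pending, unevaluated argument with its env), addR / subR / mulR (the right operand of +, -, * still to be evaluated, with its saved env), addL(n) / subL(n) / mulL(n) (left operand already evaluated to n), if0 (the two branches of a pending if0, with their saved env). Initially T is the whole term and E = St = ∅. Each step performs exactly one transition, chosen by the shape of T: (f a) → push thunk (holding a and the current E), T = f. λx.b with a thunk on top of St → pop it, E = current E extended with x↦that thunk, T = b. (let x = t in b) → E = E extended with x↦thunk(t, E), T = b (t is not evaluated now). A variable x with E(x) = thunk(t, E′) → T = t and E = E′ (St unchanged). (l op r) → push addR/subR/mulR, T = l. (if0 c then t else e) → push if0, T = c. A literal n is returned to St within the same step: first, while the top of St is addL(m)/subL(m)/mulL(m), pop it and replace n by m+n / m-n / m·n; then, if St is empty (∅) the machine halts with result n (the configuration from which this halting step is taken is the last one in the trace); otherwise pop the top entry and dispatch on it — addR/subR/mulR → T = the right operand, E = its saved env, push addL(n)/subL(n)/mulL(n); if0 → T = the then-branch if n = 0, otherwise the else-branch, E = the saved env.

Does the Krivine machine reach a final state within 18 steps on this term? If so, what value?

[0] [T=(if0 ((λq. (q + 0)) (if0 1 then 6 else -4)) then ((λv. (v * -1)) (let w = 1 in w)) else -3) | E=∅ | St=∅]
[1] [T=((λq. (q + 0)) (if0 1 then 6 else -4)) | E=∅ | St=[if0]]
[2] [T=(λq. (q + 0)) | E=∅ | St=[thunk :: if0]]
[3] [T=(q + 0) | E={q↦thunk((if0 1 then 6 else -4), ∅)} | St=[if0]]
[4] [T=q | E={q↦thunk((if0 1 then 6 else -4), ∅)} | St=[addR :: if0]]
[5] [T=(if0 1 then 6 else -4) | E=∅ | St=[addR :: if0]]
[6] [T=1 | E=∅ | St=[if0 :: addR :: if0]]
[7] [T=-4 | E=∅ | St=[addR :: if0]]
[8] [T=0 | E={q↦thunk((if0 1 then 6 else -4), ∅)} | St=[addL(-4) :: if0]]
[9] [T=-3 | E=∅ | St=∅]
→ final value -3

Answer: -3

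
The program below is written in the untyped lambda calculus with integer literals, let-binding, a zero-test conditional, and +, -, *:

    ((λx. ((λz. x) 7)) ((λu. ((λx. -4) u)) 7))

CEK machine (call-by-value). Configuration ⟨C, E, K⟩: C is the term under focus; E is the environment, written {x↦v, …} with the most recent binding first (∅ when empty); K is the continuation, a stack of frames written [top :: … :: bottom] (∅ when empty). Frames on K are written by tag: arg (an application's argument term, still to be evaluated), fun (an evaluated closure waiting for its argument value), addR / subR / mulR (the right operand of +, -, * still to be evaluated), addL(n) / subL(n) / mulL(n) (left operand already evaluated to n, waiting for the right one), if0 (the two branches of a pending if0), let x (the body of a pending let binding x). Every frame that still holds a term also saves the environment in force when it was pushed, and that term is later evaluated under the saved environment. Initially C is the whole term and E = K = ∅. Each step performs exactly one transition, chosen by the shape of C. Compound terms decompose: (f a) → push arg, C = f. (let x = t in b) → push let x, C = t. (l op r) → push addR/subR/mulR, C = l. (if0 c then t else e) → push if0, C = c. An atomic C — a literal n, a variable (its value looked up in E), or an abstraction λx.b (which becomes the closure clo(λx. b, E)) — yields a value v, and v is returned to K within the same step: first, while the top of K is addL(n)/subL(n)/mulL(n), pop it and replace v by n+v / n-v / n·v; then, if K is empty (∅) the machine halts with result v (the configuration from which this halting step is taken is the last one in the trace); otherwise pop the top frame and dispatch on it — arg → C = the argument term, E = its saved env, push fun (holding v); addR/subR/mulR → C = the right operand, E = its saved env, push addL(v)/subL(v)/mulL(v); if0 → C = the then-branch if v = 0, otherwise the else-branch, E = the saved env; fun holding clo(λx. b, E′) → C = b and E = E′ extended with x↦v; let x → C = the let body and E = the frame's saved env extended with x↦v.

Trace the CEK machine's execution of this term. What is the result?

Answer: -4

Machine steps:
[0] [C=((λx. ((λz. x) 7)) ((λu. ((λx. -4) u)) 7)) | E=∅ | K=∅]
[1] [C=(λx. ((λz. x) 7)) | E=∅ | K=[arg]]
[2] [C=((λu. ((λx. -4) u)) 7) | E=∅ | K=[fun]]
[3] [C=(λu. ((λx. -4) u)) | E=∅ | K=[arg :: fun]]
[4] [C=7 | E=∅ | K=[fun :: fun]]
[5] [C=((λx. -4) u) | E={u↦7} | K=[fun]]
[6] [C=(λx. -4) | E={u↦7} | K=[arg :: fun]]
[7] [C=u | E={u↦7} | K=[fun :: fun]]
[8] [C=-4 | E={x↦7, u↦7} | K=[fun]]
[9] [C=((λz. x) 7) | E={x↦-4} | K=∅]
[10] [C=(λz. x) | E={x↦-4} | K=[arg]]
[11] [C=7 | E={x↦-4} | K=[fun]]
[12] [C=x | E={z↦7, x↦-4} | K=∅]
→ final value -4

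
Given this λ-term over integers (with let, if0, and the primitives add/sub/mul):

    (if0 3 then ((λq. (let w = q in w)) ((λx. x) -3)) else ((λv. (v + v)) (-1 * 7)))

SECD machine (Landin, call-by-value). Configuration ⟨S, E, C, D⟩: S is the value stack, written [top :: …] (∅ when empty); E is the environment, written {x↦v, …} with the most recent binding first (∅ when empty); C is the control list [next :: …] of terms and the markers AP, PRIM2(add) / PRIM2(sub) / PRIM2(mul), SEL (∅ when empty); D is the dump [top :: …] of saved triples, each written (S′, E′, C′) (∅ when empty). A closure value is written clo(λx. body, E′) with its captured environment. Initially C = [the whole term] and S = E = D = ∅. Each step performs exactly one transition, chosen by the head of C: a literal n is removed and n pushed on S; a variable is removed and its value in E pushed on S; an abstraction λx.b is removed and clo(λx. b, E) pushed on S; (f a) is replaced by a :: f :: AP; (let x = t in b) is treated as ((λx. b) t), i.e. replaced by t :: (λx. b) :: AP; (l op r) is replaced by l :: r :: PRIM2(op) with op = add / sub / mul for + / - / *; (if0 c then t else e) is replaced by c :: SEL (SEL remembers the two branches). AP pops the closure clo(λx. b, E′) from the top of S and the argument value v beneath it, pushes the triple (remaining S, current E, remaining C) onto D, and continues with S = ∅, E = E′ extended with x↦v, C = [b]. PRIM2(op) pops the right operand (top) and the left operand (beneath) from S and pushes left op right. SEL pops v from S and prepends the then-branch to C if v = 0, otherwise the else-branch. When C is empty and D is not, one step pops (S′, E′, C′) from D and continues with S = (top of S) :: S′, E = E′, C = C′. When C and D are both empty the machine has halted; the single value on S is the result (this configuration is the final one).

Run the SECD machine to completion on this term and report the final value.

Answer: -14

Machine steps:
step 0: <S=∅, E=∅, C=[(if0 3 then ((λq. (let w = q in w)) ((λx. x) -3)) else ((λv. (v + v)) (-1 * 7)))], D=∅>
step 1: <S=∅, E=∅, C=[3 :: SEL], D=∅>
step 2: <S=[3], E=∅, C=[SEL], D=∅>
step 3: <S=∅, E=∅, C=[((λv. (v + v)) (-1 * 7))], D=∅>
step 4: <S=∅, E=∅, C=[(-1 * 7) :: (λv. (v + v)) :: AP], D=∅>
step 5: <S=∅, E=∅, C=[-1 :: 7 :: PRIM2(mul) :: (λv. (v + v)) :: AP], D=∅>
step 6: <S=[-1], E=∅, C=[7 :: PRIM2(mul) :: (λv. (v + v)) :: AP], D=∅>
step 7: <S=[7 :: -1], E=∅, C=[PRIM2(mul) :: (λv. (v + v)) :: AP], D=∅>
step 8: <S=[-7], E=∅, C=[(λv. (v + v)) :: AP], D=∅>
step 9: <S=[clo(λv. (v + v), ∅) :: -7], E=∅, C=[AP], D=∅>
step 10: <S=∅, E={v↦-7}, C=[(v + v)], D=[(∅, ∅, ∅)]>
step 11: <S=∅, E={v↦-7}, C=[v :: v :: PRIM2(add)], D=[(∅, ∅, ∅)]>
step 12: <S=[-7], E={v↦-7}, C=[v :: PRIM2(add)], D=[(∅, ∅, ∅)]>
step 13: <S=[-7 :: -7], E={v↦-7}, C=[PRIM2(add)], D=[(∅, ∅, ∅)]>
step 14: <S=[-14], E={v↦-7}, C=∅, D=[(∅, ∅, ∅)]>
step 15: <S=[-14], E=∅, C=∅, D=∅>
→ final value -14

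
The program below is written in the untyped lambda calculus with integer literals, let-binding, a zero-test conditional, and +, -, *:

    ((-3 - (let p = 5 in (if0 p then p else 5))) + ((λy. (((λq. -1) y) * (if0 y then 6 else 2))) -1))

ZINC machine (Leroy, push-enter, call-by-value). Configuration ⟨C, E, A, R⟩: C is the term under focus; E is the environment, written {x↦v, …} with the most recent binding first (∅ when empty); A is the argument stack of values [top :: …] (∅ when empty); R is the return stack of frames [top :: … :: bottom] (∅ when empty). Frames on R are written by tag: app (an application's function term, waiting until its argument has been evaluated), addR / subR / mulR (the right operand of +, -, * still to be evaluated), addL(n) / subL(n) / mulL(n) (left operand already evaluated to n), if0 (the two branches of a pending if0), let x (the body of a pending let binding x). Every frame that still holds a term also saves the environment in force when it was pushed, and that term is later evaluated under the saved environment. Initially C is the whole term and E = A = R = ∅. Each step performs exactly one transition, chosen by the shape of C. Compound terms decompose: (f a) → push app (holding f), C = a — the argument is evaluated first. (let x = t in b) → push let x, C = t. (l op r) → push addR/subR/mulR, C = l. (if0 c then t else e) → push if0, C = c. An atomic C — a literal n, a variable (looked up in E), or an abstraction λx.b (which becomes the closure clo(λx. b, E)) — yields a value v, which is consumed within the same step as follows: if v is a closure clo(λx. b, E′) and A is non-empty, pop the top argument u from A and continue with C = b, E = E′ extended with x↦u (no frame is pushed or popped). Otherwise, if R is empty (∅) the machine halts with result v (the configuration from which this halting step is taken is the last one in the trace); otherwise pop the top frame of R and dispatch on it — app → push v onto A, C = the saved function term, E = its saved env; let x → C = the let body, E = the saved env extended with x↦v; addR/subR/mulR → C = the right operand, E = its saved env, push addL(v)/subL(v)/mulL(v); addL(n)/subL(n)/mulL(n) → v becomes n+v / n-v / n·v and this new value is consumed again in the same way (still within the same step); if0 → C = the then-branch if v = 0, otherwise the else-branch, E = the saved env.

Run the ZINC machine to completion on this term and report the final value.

[0] ⟨C=((-3 - (let p = 5 in (if0 p then p else 5))) + ((λy. (((λq. -1) y) * (if0 y then 6 else 2))) -1)); E=∅; A=∅; R=∅⟩
[1] ⟨C=(-3 - (let p = 5 in (if0 p then p else 5))); E=∅; A=∅; R=[addR]⟩
[2] ⟨C=-3; E=∅; A=∅; R=[subR :: addR]⟩
[3] ⟨C=(let p = 5 in (if0 p then p else 5)); E=∅; A=∅; R=[subL(-3) :: addR]⟩
[4] ⟨C=5; E=∅; A=∅; R=[let p :: subL(-3) :: addR]⟩
[5] ⟨C=(if0 p then p else 5); E={p↦5}; A=∅; R=[subL(-3) :: addR]⟩
[6] ⟨C=p; E={p↦5}; A=∅; R=[if0 :: subL(-3) :: addR]⟩
[7] ⟨C=5; E={p↦5}; A=∅; R=[subL(-3) :: addR]⟩
[8] ⟨C=((λy. (((λq. -1) y) * (if0 y then 6 else 2))) -1); E=∅; A=∅; R=[addL(-8)]⟩
[9] ⟨C=-1; E=∅; A=∅; R=[app :: addL(-8)]⟩
[10] ⟨C=(λy. (((λq. -1) y) * (if0 y then 6 else 2))); E=∅; A=[-1]; R=[addL(-8)]⟩
[11] ⟨C=(((λq. -1) y) * (if0 y then 6 else 2)); E={y↦-1}; A=∅; R=[addL(-8)]⟩
[12] ⟨C=((λq. -1) y); E={y↦-1}; A=∅; R=[mulR :: addL(-8)]⟩
[13] ⟨C=y; E={y↦-1}; A=∅; R=[app :: mulR :: addL(-8)]⟩
[14] ⟨C=(λq. -1); E={y↦-1}; A=[-1]; R=[mulR :: addL(-8)]⟩
[15] ⟨C=-1; E={q↦-1, y↦-1}; A=∅; R=[mulR :: addL(-8)]⟩
[16] ⟨C=(if0 y then 6 else 2); E={y↦-1}; A=∅; R=[mulL(-1) :: addL(-8)]⟩
[17] ⟨C=y; E={y↦-1}; A=∅; R=[if0 :: mulL(-1) :: addL(-8)]⟩
[18] ⟨C=2; E={y↦-1}; A=∅; R=[mulL(-1) :: addL(-8)]⟩
→ final value -10

Answer: -10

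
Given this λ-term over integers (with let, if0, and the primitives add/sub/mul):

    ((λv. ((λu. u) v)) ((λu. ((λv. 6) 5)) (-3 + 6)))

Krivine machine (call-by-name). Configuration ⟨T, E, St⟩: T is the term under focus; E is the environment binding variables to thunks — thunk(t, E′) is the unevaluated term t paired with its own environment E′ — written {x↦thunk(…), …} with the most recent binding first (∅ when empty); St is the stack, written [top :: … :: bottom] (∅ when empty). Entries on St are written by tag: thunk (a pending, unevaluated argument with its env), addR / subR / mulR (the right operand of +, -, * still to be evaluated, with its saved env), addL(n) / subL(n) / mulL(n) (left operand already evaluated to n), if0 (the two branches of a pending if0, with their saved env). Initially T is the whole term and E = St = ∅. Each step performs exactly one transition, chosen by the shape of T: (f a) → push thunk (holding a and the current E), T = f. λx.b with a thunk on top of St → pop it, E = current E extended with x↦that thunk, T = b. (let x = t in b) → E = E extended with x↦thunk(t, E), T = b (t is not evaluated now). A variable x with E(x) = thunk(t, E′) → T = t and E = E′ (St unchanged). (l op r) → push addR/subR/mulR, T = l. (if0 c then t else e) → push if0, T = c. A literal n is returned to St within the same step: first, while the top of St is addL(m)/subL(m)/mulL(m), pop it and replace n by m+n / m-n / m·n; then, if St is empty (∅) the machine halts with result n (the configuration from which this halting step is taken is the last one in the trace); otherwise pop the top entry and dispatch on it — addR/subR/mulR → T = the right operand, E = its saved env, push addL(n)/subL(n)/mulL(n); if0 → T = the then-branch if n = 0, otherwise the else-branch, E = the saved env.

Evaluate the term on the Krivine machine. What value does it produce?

Answer: 6

Machine steps:
step 0: [T=((λv. ((λu. u) v)) ((λu. ((λv. 6) 5)) (-3 + 6))) | E=∅ | St=∅]
step 1: [T=(λv. ((λu. u) v)) | E=∅ | St=[thunk]]
step 2: [T=((λu. u) v) | E={v↦thunk(((λu. ((λv. 6) 5)) (-3 + 6)), ∅)} | St=∅]
step 3: [T=(λu. u) | E={v↦thunk(((λu. ((λv. 6) 5)) (-3 + 6)), ∅)} | St=[thunk]]
step 4: [T=u | E={u↦thunk(v, {v↦thunk(((λu. ((λv. 6) 5)) (-3 + 6)), ∅)}), v↦thunk(((λu. ((λv. 6) 5)) (-3 + 6)), ∅)} | St=∅]
step 5: [T=v | E={v↦thunk(((λu. ((λv. 6) 5)) (-3 + 6)), ∅)} | St=∅]
step 6: [T=((λu. ((λv. 6) 5)) (-3 + 6)) | E=∅ | St=∅]
step 7: [T=(λu. ((λv. 6) 5)) | E=∅ | St=[thunk]]
step 8: [T=((λv. 6) 5) | E={u↦thunk((-3 + 6), ∅)} | St=∅]
step 9: [T=(λv. 6) | E={u↦thunk((-3 + 6), ∅)} | St=[thunk]]
step 10: [T=6 | E={v↦thunk(5, {u↦thunk((-3 + 6), ∅)}), u↦thunk((-3 + 6), ∅)} | St=∅]
→ final value 6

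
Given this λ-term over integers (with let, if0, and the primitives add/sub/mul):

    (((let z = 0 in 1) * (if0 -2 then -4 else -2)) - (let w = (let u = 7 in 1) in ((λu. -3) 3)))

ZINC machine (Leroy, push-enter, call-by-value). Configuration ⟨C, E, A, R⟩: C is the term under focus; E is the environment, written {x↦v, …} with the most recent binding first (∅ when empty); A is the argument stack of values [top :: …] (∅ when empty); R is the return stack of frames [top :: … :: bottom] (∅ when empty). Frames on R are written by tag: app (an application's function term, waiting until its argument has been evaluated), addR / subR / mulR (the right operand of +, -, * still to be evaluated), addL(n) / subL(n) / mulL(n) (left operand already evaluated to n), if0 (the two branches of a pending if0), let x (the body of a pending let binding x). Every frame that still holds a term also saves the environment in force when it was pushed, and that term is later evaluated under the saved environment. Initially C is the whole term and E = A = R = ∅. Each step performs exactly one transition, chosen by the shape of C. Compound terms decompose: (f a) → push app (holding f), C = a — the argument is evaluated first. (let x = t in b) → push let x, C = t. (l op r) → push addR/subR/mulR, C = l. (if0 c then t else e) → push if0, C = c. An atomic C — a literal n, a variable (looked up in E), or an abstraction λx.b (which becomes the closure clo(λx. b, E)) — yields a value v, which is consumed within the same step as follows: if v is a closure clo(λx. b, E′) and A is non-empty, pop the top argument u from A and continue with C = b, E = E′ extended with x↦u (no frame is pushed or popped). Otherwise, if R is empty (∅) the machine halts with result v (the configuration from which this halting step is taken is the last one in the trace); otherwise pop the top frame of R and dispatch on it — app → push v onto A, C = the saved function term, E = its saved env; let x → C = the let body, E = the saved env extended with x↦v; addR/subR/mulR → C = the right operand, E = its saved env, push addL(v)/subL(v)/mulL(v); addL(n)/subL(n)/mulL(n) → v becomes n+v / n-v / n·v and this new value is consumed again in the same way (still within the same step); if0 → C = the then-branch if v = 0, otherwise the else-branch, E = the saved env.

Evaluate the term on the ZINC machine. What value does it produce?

step 0: ⟨C=(((let z = 0 in 1) * (if0 -2 then -4 else -2)) - (let w = (let u = 7 in 1) in ((λu. -3) 3))); E=∅; A=∅; R=∅⟩
step 1: ⟨C=((let z = 0 in 1) * (if0 -2 then -4 else -2)); E=∅; A=∅; R=[subR]⟩
step 2: ⟨C=(let z = 0 in 1); E=∅; A=∅; R=[mulR :: subR]⟩
step 3: ⟨C=0; E=∅; A=∅; R=[let z :: mulR :: subR]⟩
step 4: ⟨C=1; E={z↦0}; A=∅; R=[mulR :: subR]⟩
step 5: ⟨C=(if0 -2 then -4 else -2); E=∅; A=∅; R=[mulL(1) :: subR]⟩
step 6: ⟨C=-2; E=∅; A=∅; R=[if0 :: mulL(1) :: subR]⟩
step 7: ⟨C=-2; E=∅; A=∅; R=[mulL(1) :: subR]⟩
step 8: ⟨C=(let w = (let u = 7 in 1) in ((λu. -3) 3)); E=∅; A=∅; R=[subL(-2)]⟩
step 9: ⟨C=(let u = 7 in 1); E=∅; A=∅; R=[let w :: subL(-2)]⟩
step 10: ⟨C=7; E=∅; A=∅; R=[let u :: let w :: subL(-2)]⟩
step 11: ⟨C=1; E={u↦7}; A=∅; R=[let w :: subL(-2)]⟩
step 12: ⟨C=((λu. -3) 3); E={w↦1}; A=∅; R=[subL(-2)]⟩
step 13: ⟨C=3; E={w↦1}; A=∅; R=[app :: subL(-2)]⟩
step 14: ⟨C=(λu. -3); E={w↦1}; A=[3]; R=[subL(-2)]⟩
step 15: ⟨C=-3; E={u↦3, w↦1}; A=∅; R=[subL(-2)]⟩
→ final value 1

Answer: 1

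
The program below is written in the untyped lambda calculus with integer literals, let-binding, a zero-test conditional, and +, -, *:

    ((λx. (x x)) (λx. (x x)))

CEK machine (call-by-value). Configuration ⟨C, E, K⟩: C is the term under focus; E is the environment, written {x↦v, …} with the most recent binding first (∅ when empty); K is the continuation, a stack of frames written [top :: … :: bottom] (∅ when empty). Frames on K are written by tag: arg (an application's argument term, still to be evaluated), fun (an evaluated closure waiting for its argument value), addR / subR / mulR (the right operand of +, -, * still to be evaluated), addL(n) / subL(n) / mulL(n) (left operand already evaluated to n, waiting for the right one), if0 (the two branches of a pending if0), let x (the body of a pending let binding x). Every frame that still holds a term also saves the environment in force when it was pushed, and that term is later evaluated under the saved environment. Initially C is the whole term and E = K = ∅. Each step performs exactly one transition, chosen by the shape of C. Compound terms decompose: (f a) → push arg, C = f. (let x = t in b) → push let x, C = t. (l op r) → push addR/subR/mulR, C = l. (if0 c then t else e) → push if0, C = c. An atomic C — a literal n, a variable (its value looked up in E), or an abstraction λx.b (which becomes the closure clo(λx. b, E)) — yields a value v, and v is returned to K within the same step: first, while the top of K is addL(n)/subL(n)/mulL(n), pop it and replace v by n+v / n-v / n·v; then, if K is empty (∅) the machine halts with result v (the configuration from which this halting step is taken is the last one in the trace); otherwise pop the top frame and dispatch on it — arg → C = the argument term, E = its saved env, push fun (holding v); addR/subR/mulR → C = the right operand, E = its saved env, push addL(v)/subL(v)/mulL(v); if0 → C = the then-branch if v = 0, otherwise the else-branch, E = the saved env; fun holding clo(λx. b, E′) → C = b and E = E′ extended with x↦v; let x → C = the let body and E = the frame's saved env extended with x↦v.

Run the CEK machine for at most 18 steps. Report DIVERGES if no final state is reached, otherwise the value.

Answer: DIVERGES (no final state within 18 steps)

Machine steps:
step 0: [C=((λx. (x x)) (λx. (x x))) | E=∅ | K=∅]
step 1: [C=(λx. (x x)) | E=∅ | K=[arg]]
step 2: [C=(λx. (x x)) | E=∅ | K=[fun]]
step 3: [C=(x x) | E={x↦clo(λx. (x x), ∅)} | K=∅]
step 4: [C=x | E={x↦clo(λx. (x x), ∅)} | K=[arg]]
step 5: [C=x | E={x↦clo(λx. (x x), ∅)} | K=[fun]]
… configuration repeats with period 3 (steps 3–5 recur indefinitely) …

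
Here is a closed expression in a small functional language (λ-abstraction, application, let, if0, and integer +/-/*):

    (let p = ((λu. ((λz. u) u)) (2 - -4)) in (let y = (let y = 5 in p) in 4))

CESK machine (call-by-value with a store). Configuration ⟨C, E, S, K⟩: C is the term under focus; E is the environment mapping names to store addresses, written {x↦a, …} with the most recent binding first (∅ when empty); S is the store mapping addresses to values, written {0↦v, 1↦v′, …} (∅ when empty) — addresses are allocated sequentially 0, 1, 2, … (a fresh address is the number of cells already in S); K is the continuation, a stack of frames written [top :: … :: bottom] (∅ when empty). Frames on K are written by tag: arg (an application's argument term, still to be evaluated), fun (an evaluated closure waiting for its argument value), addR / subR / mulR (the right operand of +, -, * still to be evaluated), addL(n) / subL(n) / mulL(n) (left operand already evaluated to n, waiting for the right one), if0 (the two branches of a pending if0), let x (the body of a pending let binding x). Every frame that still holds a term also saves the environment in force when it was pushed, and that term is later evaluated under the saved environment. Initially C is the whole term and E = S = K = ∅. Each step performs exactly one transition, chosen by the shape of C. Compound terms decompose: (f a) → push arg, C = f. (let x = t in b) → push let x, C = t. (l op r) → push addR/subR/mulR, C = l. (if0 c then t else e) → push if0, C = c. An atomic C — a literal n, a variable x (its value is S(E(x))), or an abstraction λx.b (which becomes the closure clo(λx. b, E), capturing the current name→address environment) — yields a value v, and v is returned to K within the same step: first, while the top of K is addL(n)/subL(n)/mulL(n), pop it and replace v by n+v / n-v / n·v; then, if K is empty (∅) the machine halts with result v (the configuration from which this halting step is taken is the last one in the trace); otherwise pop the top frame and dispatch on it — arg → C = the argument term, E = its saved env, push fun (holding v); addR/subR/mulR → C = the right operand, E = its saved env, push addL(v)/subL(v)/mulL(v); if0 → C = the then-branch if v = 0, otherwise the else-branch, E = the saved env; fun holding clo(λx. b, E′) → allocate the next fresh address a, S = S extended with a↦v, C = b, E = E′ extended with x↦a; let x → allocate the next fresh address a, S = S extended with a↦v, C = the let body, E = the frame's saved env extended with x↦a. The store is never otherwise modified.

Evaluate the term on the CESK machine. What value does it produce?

step 0: ⟨C=(let p = ((λu. ((λz. u) u)) (2 - -4)) in (let y = (let y = 5 in p) in 4)); E=∅; S=∅; K=∅⟩
step 1: ⟨C=((λu. ((λz. u) u)) (2 - -4)); E=∅; S=∅; K=[let p]⟩
step 2: ⟨C=(λu. ((λz. u) u)); E=∅; S=∅; K=[arg :: let p]⟩
step 3: ⟨C=(2 - -4); E=∅; S=∅; K=[fun :: let p]⟩
step 4: ⟨C=2; E=∅; S=∅; K=[subR :: fun :: let p]⟩
step 5: ⟨C=-4; E=∅; S=∅; K=[subL(2) :: fun :: let p]⟩
step 6: ⟨C=((λz. u) u); E={u↦0}; S={0↦6}; K=[let p]⟩
step 7: ⟨C=(λz. u); E={u↦0}; S={0↦6}; K=[arg :: let p]⟩
step 8: ⟨C=u; E={u↦0}; S={0↦6}; K=[fun :: let p]⟩
step 9: ⟨C=u; E={z↦1, u↦0}; S={0↦6, 1↦6}; K=[let p]⟩
step 10: ⟨C=(let y = (let y = 5 in p) in 4); E={p↦2}; S={0↦6, 1↦6, 2↦6}; K=∅⟩
step 11: ⟨C=(let y = 5 in p); E={p↦2}; S={0↦6, 1↦6, 2↦6}; K=[let y]⟩
step 12: ⟨C=5; E={p↦2}; S={0↦6, 1↦6, 2↦6}; K=[let y :: let y]⟩
step 13: ⟨C=p; E={y↦3, p↦2}; S={0↦6, 1↦6, 2↦6, 3↦5}; K=[let y]⟩
step 14: ⟨C=4; E={y↦4, p↦2}; S={0↦6, 1↦6, 2↦6, 3↦5, 4↦6}; K=∅⟩
→ final value 4

Answer: 4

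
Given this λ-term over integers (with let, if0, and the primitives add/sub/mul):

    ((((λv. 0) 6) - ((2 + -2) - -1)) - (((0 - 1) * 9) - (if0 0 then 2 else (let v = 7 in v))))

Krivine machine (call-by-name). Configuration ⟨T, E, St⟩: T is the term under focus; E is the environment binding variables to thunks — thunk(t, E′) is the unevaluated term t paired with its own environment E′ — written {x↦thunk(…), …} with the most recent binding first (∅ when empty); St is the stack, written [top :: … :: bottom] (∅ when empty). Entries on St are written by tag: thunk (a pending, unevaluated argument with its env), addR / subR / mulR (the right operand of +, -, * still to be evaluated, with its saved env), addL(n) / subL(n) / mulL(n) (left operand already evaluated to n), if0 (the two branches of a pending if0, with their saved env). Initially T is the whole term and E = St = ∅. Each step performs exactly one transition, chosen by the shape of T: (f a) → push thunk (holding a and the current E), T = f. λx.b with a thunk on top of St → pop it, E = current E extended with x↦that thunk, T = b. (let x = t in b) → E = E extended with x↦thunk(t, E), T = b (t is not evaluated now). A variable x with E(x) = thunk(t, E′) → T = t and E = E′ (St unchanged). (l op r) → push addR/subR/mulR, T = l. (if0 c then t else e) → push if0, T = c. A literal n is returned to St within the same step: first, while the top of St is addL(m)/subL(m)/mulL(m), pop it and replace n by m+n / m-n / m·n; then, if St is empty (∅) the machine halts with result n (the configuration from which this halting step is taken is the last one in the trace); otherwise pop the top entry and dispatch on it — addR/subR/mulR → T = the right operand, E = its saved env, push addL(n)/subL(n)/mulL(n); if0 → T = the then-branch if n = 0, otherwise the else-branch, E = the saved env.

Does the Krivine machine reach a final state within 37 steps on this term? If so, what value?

Answer: 10

Machine steps:
t=0: <T=((((λv. 0) 6) - ((2 + -2) - -1)) - (((0 - 1) * 9) - (if0 0 then 2 else (let v = 7 in v)))), E=∅, St=∅>
t=1: <T=(((λv. 0) 6) - ((2 + -2) - -1)), E=∅, St=[subR]>
t=2: <T=((λv. 0) 6), E=∅, St=[subR :: subR]>
t=3: <T=(λv. 0), E=∅, St=[thunk :: subR :: subR]>
t=4: <T=0, E={v↦thunk(6, ∅)}, St=[subR :: subR]>
t=5: <T=((2 + -2) - -1), E=∅, St=[subL(0) :: subR]>
t=6: <T=(2 + -2), E=∅, St=[subR :: subL(0) :: subR]>
t=7: <T=2, E=∅, St=[addR :: subR :: subL(0) :: subR]>
t=8: <T=-2, E=∅, St=[addL(2) :: subR :: subL(0) :: subR]>
t=9: <T=-1, E=∅, St=[subL(0) :: subL(0) :: subR]>
t=10: <T=(((0 - 1) * 9) - (if0 0 then 2 else (let v = 7 in v))), E=∅, St=[subL(-1)]>
t=11: <T=((0 - 1) * 9), E=∅, St=[subR :: subL(-1)]>
t=12: <T=(0 - 1), E=∅, St=[mulR :: subR :: subL(-1)]>
t=13: <T=0, E=∅, St=[subR :: mulR :: subR :: subL(-1)]>
t=14: <T=1, E=∅, St=[subL(0) :: mulR :: subR :: subL(-1)]>
t=15: <T=9, E=∅, St=[mulL(-1) :: subR :: subL(-1)]>
t=16: <T=(if0 0 then 2 else (let v = 7 in v)), E=∅, St=[subL(-9) :: subL(-1)]>
t=17: <T=0, E=∅, St=[if0 :: subL(-9) :: subL(-1)]>
t=18: <T=2, E=∅, St=[subL(-9) :: subL(-1)]>
→ final value 10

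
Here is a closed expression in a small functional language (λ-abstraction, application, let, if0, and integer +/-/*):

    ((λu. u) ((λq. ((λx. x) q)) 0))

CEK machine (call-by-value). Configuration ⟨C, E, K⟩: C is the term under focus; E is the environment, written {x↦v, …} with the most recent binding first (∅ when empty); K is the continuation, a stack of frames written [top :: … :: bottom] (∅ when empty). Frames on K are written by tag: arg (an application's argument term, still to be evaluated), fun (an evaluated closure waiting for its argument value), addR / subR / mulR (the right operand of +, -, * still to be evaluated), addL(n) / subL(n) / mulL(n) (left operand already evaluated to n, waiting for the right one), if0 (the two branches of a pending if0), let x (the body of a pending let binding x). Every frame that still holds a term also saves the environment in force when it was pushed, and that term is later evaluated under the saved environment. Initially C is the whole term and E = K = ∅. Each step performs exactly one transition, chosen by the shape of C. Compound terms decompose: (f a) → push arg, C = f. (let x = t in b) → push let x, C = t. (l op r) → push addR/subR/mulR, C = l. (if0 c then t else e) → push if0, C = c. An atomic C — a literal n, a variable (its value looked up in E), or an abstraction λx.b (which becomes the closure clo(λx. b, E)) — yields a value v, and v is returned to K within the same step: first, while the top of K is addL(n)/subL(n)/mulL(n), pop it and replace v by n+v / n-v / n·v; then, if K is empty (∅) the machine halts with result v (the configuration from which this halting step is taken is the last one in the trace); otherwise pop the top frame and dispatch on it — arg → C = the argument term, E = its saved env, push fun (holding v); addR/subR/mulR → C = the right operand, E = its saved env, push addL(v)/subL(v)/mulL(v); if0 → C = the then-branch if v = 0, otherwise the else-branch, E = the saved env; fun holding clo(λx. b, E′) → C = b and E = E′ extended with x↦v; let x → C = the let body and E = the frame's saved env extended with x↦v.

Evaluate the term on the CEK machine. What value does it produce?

t=0: [C=((λu. u) ((λq. ((λx. x) q)) 0)) | E=∅ | K=∅]
t=1: [C=(λu. u) | E=∅ | K=[arg]]
t=2: [C=((λq. ((λx. x) q)) 0) | E=∅ | K=[fun]]
t=3: [C=(λq. ((λx. x) q)) | E=∅ | K=[arg :: fun]]
t=4: [C=0 | E=∅ | K=[fun :: fun]]
t=5: [C=((λx. x) q) | E={q↦0} | K=[fun]]
t=6: [C=(λx. x) | E={q↦0} | K=[arg :: fun]]
t=7: [C=q | E={q↦0} | K=[fun :: fun]]
t=8: [C=x | E={x↦0, q↦0} | K=[fun]]
t=9: [C=u | E={u↦0} | K=∅]
→ final value 0

Answer: 0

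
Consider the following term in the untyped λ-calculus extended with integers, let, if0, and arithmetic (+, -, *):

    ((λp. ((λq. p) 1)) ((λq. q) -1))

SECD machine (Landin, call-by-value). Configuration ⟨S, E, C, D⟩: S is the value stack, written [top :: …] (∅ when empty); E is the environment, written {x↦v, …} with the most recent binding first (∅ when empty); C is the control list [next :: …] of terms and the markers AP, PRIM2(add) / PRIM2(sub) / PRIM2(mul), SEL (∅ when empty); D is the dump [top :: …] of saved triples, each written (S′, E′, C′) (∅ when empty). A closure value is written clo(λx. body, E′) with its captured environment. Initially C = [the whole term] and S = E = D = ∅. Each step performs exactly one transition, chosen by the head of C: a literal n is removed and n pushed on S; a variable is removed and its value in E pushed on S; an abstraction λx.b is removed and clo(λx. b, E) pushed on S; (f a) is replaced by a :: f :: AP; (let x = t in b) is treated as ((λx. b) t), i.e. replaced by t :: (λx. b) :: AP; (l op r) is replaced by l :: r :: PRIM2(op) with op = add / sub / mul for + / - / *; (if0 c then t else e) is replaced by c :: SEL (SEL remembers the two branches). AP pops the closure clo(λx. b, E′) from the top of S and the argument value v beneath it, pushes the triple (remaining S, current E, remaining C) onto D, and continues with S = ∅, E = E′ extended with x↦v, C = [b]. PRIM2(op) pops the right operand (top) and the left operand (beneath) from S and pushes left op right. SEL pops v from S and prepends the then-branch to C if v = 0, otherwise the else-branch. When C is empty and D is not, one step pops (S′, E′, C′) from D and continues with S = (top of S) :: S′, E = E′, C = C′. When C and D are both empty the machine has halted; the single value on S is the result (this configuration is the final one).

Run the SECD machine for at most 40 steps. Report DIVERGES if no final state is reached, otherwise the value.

t=0: ⟨S=∅; E=∅; C=[((λp. ((λq. p) 1)) ((λq. q) -1))]; D=∅⟩
t=1: ⟨S=∅; E=∅; C=[((λq. q) -1) :: (λp. ((λq. p) 1)) :: AP]; D=∅⟩
t=2: ⟨S=∅; E=∅; C=[-1 :: (λq. q) :: AP :: (λp. ((λq. p) 1)) :: AP]; D=∅⟩
t=3: ⟨S=[-1]; E=∅; C=[(λq. q) :: AP :: (λp. ((λq. p) 1)) :: AP]; D=∅⟩
t=4: ⟨S=[clo(λq. q, ∅) :: -1]; E=∅; C=[AP :: (λp. ((λq. p) 1)) :: AP]; D=∅⟩
t=5: ⟨S=∅; E={q↦-1}; C=[q]; D=[(∅, ∅, [(λp. ((λq. p) 1)) :: AP])]⟩
t=6: ⟨S=[-1]; E={q↦-1}; C=∅; D=[(∅, ∅, [(λp. ((λq. p) 1)) :: AP])]⟩
t=7: ⟨S=[-1]; E=∅; C=[(λp. ((λq. p) 1)) :: AP]; D=∅⟩
t=8: ⟨S=[clo(λp. ((λq. p) 1), ∅) :: -1]; E=∅; C=[AP]; D=∅⟩
t=9: ⟨S=∅; E={p↦-1}; C=[((λq. p) 1)]; D=[(∅, ∅, ∅)]⟩
t=10: ⟨S=∅; E={p↦-1}; C=[1 :: (λq. p) :: AP]; D=[(∅, ∅, ∅)]⟩
t=11: ⟨S=[1]; E={p↦-1}; C=[(λq. p) :: AP]; D=[(∅, ∅, ∅)]⟩
t=12: ⟨S=[clo(λq. p, {p↦-1}) :: 1]; E={p↦-1}; C=[AP]; D=[(∅, ∅, ∅)]⟩
t=13: ⟨S=∅; E={q↦1, p↦-1}; C=[p]; D=[(∅, {p↦-1}, ∅) :: (∅, ∅, ∅)]⟩
t=14: ⟨S=[-1]; E={q↦1, p↦-1}; C=∅; D=[(∅, {p↦-1}, ∅) :: (∅, ∅, ∅)]⟩
t=15: ⟨S=[-1]; E={p↦-1}; C=∅; D=[(∅, ∅, ∅)]⟩
t=16: ⟨S=[-1]; E=∅; C=∅; D=∅⟩
→ final value -1

Answer: -1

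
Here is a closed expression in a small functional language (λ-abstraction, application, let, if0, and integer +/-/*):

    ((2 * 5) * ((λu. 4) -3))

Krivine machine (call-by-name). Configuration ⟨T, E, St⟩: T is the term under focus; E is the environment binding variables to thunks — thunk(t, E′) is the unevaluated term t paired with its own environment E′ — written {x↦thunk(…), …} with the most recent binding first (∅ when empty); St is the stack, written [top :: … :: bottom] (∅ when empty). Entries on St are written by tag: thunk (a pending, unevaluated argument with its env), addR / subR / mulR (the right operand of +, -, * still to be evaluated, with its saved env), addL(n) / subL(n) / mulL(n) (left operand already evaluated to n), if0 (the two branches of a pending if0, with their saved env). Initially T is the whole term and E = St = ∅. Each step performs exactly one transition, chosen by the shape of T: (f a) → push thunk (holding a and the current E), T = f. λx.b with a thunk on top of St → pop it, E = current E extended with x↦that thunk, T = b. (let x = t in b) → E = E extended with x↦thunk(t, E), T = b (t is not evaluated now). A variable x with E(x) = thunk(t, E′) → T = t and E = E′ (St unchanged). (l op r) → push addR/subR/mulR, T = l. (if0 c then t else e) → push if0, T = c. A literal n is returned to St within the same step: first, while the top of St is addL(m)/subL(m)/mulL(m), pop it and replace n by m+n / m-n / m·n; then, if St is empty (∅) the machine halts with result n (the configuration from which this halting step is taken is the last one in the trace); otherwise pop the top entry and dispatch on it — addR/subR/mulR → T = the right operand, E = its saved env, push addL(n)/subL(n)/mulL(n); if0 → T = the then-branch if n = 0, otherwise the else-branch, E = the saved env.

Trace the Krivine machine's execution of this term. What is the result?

Answer: 40

Machine steps:
0. ⟨T=((2 * 5) * ((λu. 4) -3)); E=∅; St=∅⟩
1. ⟨T=(2 * 5); E=∅; St=[mulR]⟩
2. ⟨T=2; E=∅; St=[mulR :: mulR]⟩
3. ⟨T=5; E=∅; St=[mulL(2) :: mulR]⟩
4. ⟨T=((λu. 4) -3); E=∅; St=[mulL(10)]⟩
5. ⟨T=(λu. 4); E=∅; St=[thunk :: mulL(10)]⟩
6. ⟨T=4; E={u↦thunk(-3, ∅)}; St=[mulL(10)]⟩
→ final value 40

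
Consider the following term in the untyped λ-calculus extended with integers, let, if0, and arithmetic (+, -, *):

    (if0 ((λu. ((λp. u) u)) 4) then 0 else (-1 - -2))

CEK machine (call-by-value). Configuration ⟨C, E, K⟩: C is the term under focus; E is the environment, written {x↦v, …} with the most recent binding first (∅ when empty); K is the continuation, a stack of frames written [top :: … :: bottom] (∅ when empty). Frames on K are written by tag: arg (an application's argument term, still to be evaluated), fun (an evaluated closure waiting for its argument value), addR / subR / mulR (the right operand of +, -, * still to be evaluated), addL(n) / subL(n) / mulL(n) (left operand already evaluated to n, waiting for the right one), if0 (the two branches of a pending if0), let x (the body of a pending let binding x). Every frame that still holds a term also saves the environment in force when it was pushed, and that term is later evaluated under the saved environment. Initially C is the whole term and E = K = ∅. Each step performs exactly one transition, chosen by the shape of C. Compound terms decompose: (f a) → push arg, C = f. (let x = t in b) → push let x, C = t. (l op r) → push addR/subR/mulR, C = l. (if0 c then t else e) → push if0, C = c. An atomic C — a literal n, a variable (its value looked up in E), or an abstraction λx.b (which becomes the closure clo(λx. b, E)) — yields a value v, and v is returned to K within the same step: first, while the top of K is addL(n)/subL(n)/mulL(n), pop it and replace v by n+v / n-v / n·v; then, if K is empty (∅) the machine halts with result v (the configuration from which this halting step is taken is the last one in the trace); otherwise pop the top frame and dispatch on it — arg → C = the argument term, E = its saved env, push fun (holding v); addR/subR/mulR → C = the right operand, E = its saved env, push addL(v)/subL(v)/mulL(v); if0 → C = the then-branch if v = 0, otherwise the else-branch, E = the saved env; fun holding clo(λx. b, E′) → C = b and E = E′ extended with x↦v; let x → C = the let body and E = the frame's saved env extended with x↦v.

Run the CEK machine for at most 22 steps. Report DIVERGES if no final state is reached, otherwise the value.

[0] ⟨C=(if0 ((λu. ((λp. u) u)) 4) then 0 else (-1 - -2)); E=∅; K=∅⟩
[1] ⟨C=((λu. ((λp. u) u)) 4); E=∅; K=[if0]⟩
[2] ⟨C=(λu. ((λp. u) u)); E=∅; K=[arg :: if0]⟩
[3] ⟨C=4; E=∅; K=[fun :: if0]⟩
[4] ⟨C=((λp. u) u); E={u↦4}; K=[if0]⟩
[5] ⟨C=(λp. u); E={u↦4}; K=[arg :: if0]⟩
[6] ⟨C=u; E={u↦4}; K=[fun :: if0]⟩
[7] ⟨C=u; E={p↦4, u↦4}; K=[if0]⟩
[8] ⟨C=(-1 - -2); E=∅; K=∅⟩
[9] ⟨C=-1; E=∅; K=[subR]⟩
[10] ⟨C=-2; E=∅; K=[subL(-1)]⟩
→ final value 1

Answer: 1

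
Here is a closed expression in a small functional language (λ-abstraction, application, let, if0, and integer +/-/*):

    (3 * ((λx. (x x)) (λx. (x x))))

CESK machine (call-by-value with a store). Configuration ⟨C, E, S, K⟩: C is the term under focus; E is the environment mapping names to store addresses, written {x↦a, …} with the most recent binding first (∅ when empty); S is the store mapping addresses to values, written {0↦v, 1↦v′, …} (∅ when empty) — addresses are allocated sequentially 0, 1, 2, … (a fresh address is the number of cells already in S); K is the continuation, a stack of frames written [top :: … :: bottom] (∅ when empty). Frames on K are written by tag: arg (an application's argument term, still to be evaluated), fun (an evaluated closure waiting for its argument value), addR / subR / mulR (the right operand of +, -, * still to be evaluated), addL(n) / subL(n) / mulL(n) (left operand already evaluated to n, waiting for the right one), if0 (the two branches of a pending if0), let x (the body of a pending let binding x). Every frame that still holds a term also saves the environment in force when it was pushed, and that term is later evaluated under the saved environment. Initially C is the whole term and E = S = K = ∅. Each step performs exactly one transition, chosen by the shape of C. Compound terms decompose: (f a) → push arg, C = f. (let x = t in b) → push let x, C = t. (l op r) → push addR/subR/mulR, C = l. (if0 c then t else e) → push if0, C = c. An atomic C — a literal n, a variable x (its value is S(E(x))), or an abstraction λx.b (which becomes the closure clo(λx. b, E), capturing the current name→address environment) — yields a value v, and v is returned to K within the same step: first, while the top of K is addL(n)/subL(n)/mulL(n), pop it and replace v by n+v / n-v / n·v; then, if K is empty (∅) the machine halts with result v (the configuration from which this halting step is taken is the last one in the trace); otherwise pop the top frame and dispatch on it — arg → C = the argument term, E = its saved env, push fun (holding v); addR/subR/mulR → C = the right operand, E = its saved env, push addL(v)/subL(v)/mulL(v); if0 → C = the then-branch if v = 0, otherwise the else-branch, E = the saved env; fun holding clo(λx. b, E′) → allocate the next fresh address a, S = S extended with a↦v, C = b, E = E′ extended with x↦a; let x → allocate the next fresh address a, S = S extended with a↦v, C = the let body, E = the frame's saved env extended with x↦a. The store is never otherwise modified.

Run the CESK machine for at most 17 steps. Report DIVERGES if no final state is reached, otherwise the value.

t=0: ⟨C=(3 * ((λx. (x x)) (λx. (x x)))); E=∅; S=∅; K=∅⟩
t=1: ⟨C=3; E=∅; S=∅; K=[mulR]⟩
t=2: ⟨C=((λx. (x x)) (λx. (x x))); E=∅; S=∅; K=[mulL(3)]⟩
t=3: ⟨C=(λx. (x x)); E=∅; S=∅; K=[arg :: mulL(3)]⟩
t=4: ⟨C=(λx. (x x)); E=∅; S=∅; K=[fun :: mulL(3)]⟩
t=5: ⟨C=(x x); E={x↦0}; S={0↦clo(λx. (x x), ∅)}; K=[mulL(3)]⟩
t=6: ⟨C=x; E={x↦0}; S={0↦clo(λx. (x x), ∅)}; K=[arg :: mulL(3)]⟩
t=7: ⟨C=x; E={x↦0}; S={0↦clo(λx. (x x), ∅)}; K=[fun :: mulL(3)]⟩
t=8: ⟨C=(x x); E={x↦1}; S={0↦clo(λx. (x x), ∅), 1↦clo(λx. (x x), ∅)}; K=[mulL(3)]⟩
t=9: ⟨C=x; E={x↦1}; S={0↦clo(λx. (x x), ∅), 1↦clo(λx. (x x), ∅)}; K=[arg :: mulL(3)]⟩
t=10: ⟨C=x; E={x↦1}; S={0↦clo(λx. (x x), ∅), 1↦clo(λx. (x x), ∅)}; K=[fun :: mulL(3)]⟩
t=11: ⟨C=(x x); E={x↦2}; S={0↦clo(λx. (x x), ∅), 1↦clo(λx. (x x), ∅), 2↦clo(λx. (x x), ∅)}; K=[mulL(3)]⟩
t=12: ⟨C=x; E={x↦2}; S={0↦clo(λx. (x x), ∅), 1↦clo(λx. (x x), ∅), 2↦clo(λx. (x x), ∅)}; K=[arg :: mulL(3)]⟩
t=13: ⟨C=x; E={x↦2}; S={0↦clo(λx. (x x), ∅), 1↦clo(λx. (x x), ∅), 2↦clo(λx. (x x), ∅)}; K=[fun :: mulL(3)]⟩
t=14: ⟨C=(x x); E={x↦3}; S={0↦clo(λx. (x x), ∅), 1↦clo(λx. (x x), ∅), 2↦clo(λx. (x x), ∅), 3↦clo(λx. (x x), ∅)}; K=[mulL(3)]⟩
t=15: ⟨C=x; E={x↦3}; S={0↦clo(λx. (x x), ∅), 1↦clo(λx. (x x), ∅), 2↦clo(λx. (x x), ∅), 3↦clo(λx. (x x), ∅)}; K=[arg :: mulL(3)]⟩
t=16: ⟨C=x; E={x↦3}; S={0↦clo(λx. (x x), ∅), 1↦clo(λx. (x x), ∅), 2↦clo(λx. (x x), ∅), 3↦clo(λx. (x x), ∅)}; K=[fun :: mulL(3)]⟩
t=17: ⟨C=(x x); E={x↦4}; S={0↦clo(λx. (x x), ∅), 1↦clo(λx. (x x), ∅), 2↦clo(λx. (x x), ∅), 3↦clo(λx. (x x), ∅), 4↦clo(λx. (x x), ∅)}; K=[mulL(3)]⟩
→ 17 transitions taken and the configuration is still not final: no result within 17 steps

Answer: DIVERGES (no final state within 17 steps)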